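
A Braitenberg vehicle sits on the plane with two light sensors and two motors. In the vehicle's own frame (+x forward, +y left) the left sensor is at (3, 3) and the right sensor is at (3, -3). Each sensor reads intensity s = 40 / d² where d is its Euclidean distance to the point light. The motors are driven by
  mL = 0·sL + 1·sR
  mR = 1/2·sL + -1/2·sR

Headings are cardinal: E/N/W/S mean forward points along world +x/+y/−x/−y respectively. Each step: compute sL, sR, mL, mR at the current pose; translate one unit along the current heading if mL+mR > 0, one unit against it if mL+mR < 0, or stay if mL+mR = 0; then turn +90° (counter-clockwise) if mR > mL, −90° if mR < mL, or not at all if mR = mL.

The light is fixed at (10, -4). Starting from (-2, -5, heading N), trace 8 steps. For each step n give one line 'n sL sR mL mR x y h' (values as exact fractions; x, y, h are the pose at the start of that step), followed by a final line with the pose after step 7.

0 40/229 8/17 8/17 -576/3893 -2 -5 N
1 4/9 4/9 4/9 0 -2 -4 E
2 40/73 8/41 8/41 528/2993 -1 -4 S
3 10/53 1/5 1/5 -3/530 -1 -5 W
4 40/229 8/17 8/17 -576/3893 -2 -5 N
5 4/9 4/9 4/9 0 -2 -4 E
6 40/73 8/41 8/41 528/2993 -1 -4 S
7 10/53 1/5 1/5 -3/530 -1 -5 W
final -2 -5 N

n=0: pose=(-2,-5,N); sL=40/229, sR=8/17; mL=8/17, mR=-576/3893; mL+mR=1256/3893 → advance +1; mR−mL=-2408/3893 → turn -1·90°
n=1: pose=(-2,-4,E); sL=4/9, sR=4/9; mL=4/9, mR=0; mL+mR=4/9 → advance +1; mR−mL=-4/9 → turn -1·90°
n=2: pose=(-1,-4,S); sL=40/73, sR=8/41; mL=8/41, mR=528/2993; mL+mR=1112/2993 → advance +1; mR−mL=-56/2993 → turn -1·90°
n=3: pose=(-1,-5,W); sL=10/53, sR=1/5; mL=1/5, mR=-3/530; mL+mR=103/530 → advance +1; mR−mL=-109/530 → turn -1·90°
n=4: pose=(-2,-5,N); sL=40/229, sR=8/17; mL=8/17, mR=-576/3893; mL+mR=1256/3893 → advance +1; mR−mL=-2408/3893 → turn -1·90°
n=5: pose=(-2,-4,E); sL=4/9, sR=4/9; mL=4/9, mR=0; mL+mR=4/9 → advance +1; mR−mL=-4/9 → turn -1·90°
n=6: pose=(-1,-4,S); sL=40/73, sR=8/41; mL=8/41, mR=528/2993; mL+mR=1112/2993 → advance +1; mR−mL=-56/2993 → turn -1·90°
n=7: pose=(-1,-5,W); sL=10/53, sR=1/5; mL=1/5, mR=-3/530; mL+mR=103/530 → advance +1; mR−mL=-109/530 → turn -1·90°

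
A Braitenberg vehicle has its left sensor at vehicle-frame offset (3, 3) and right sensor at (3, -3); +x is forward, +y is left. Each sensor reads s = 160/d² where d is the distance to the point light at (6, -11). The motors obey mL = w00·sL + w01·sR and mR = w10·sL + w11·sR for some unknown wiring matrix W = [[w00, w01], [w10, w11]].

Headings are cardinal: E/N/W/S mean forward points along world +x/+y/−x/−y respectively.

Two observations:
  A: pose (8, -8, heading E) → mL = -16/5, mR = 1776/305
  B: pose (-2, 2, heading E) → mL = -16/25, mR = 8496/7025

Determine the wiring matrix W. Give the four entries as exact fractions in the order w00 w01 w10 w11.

obs A: pose=(8,-8,E) → sL=160/61, sR=32/5, mL=-16/5, mR=1776/305
obs B: pose=(-2,2,E) → sL=160/281, sR=32/25, mL=-16/25, mR=8496/7025
sensor matrix S = [[160/61, 32/5], [160/281, 32/25]]; det S = -24576/85705
solve [mL_A; mL_B] = S·[w00; w01] and [mR_A; mR_B] = S·[w10; w11]:
  w00 = 0, w01 = -1/2, w10 = 1, w11 = 1/2

0 -1/2 1 1/2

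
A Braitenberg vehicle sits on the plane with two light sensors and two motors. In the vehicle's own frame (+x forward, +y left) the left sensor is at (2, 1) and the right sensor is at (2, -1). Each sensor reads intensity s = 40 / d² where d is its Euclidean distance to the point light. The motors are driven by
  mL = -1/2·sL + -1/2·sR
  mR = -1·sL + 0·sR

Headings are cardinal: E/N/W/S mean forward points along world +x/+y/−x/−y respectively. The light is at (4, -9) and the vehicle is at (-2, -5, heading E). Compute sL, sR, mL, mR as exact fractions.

40/41 8/5 -264/205 -40/41

left sensor world pos  = (0, -4); dL² = 41
right sensor world pos = (0, -6); dR² = 25
sL = 40/41 = 40/41
sR = 40/25 = 8/5
mL = -1/2·sL + -1/2·sR = -264/205
mR = -1·sL + 0·sR = -40/41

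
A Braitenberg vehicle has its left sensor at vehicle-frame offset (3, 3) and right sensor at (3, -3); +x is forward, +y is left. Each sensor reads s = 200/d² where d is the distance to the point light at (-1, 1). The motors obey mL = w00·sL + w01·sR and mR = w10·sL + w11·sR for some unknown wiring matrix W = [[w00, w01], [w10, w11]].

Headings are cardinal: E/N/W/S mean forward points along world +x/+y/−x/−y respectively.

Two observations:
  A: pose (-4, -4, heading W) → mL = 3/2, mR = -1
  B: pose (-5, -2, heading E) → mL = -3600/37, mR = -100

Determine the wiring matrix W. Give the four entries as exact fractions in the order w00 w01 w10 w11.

obs A: pose=(-4,-4,W) → sL=2, sR=5, mL=3/2, mR=-1
obs B: pose=(-5,-2,E) → sL=200, sR=200/37, mL=-3600/37, mR=-100
sensor matrix S = [[2, 5], [200, 200/37]]; det S = -36600/37
solve [mL_A; mL_B] = S·[w00; w01] and [mR_A; mR_B] = S·[w10; w11]:
  w00 = -1/2, w01 = 1/2, w10 = -1/2, w11 = 0

-1/2 1/2 -1/2 0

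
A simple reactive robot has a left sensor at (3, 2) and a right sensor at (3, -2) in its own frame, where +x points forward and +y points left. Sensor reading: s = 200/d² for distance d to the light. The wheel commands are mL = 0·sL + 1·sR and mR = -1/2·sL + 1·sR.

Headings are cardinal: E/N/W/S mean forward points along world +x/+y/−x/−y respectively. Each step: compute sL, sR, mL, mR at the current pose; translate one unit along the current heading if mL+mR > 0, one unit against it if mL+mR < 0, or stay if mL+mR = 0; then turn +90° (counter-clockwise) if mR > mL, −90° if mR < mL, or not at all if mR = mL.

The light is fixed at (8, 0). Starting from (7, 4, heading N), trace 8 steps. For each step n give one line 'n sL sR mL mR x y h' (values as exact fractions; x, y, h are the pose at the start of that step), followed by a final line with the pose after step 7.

n=0: pose=(7,4,N); sL=100/29, sR=4; mL=4, mR=66/29; mL+mR=182/29 → advance +1; mR−mL=-50/29 → turn -1·90°
n=1: pose=(7,5,E); sL=200/53, sR=200/13; mL=200/13, mR=9300/689; mL+mR=19900/689 → advance +1; mR−mL=-100/53 → turn -1·90°
n=2: pose=(8,5,S); sL=25, sR=25; mL=25, mR=25/2; mL+mR=75/2 → advance +1; mR−mL=-25/2 → turn -1·90°
n=3: pose=(8,4,W); sL=200/13, sR=40/9; mL=40/9, mR=-380/117; mL+mR=140/117 → advance +1; mR−mL=-100/13 → turn -1·90°
n=4: pose=(7,4,N); sL=100/29, sR=4; mL=4, mR=66/29; mL+mR=182/29 → advance +1; mR−mL=-50/29 → turn -1·90°
n=5: pose=(7,5,E); sL=200/53, sR=200/13; mL=200/13, mR=9300/689; mL+mR=19900/689 → advance +1; mR−mL=-100/53 → turn -1·90°
n=6: pose=(8,5,S); sL=25, sR=25; mL=25, mR=25/2; mL+mR=75/2 → advance +1; mR−mL=-25/2 → turn -1·90°
n=7: pose=(8,4,W); sL=200/13, sR=40/9; mL=40/9, mR=-380/117; mL+mR=140/117 → advance +1; mR−mL=-100/13 → turn -1·90°

0 100/29 4 4 66/29 7 4 N
1 200/53 200/13 200/13 9300/689 7 5 E
2 25 25 25 25/2 8 5 S
3 200/13 40/9 40/9 -380/117 8 4 W
4 100/29 4 4 66/29 7 4 N
5 200/53 200/13 200/13 9300/689 7 5 E
6 25 25 25 25/2 8 5 S
7 200/13 40/9 40/9 -380/117 8 4 W
final 7 4 N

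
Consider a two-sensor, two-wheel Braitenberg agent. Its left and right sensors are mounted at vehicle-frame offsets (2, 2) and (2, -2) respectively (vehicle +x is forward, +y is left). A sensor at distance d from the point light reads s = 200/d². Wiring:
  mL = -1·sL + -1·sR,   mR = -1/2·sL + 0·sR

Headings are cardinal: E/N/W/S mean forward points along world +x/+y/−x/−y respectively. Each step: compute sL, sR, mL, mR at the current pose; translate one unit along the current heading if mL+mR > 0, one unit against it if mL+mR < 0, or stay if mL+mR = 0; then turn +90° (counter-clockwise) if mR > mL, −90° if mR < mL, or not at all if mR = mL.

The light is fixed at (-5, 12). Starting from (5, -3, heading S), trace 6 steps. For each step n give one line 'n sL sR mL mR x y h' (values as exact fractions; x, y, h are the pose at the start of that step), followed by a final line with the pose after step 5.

n=0: pose=(5,-3,S); sL=200/433, sR=200/353; mL=-157200/152849, mR=-100/433; mL+mR=-192500/152849 → advance -1; mR−mL=121900/152849 → turn +1·90°
n=1: pose=(5,-2,E); sL=25/36, sR=1/2; mL=-43/36, mR=-25/72; mL+mR=-37/24 → advance -1; mR−mL=61/72 → turn +1·90°
n=2: pose=(4,-2,N); sL=200/193, sR=40/53; mL=-18320/10229, mR=-100/193; mL+mR=-23620/10229 → advance -1; mR−mL=13020/10229 → turn +1·90°
n=3: pose=(4,-3,W); sL=100/169, sR=100/109; mL=-27800/18421, mR=-50/169; mL+mR=-33250/18421 → advance -1; mR−mL=22350/18421 → turn +1·90°
n=4: pose=(5,-3,S); sL=200/433, sR=200/353; mL=-157200/152849, mR=-100/433; mL+mR=-192500/152849 → advance -1; mR−mL=121900/152849 → turn +1·90°
n=5: pose=(5,-2,E); sL=25/36, sR=1/2; mL=-43/36, mR=-25/72; mL+mR=-37/24 → advance -1; mR−mL=61/72 → turn +1·90°

0 200/433 200/353 -157200/152849 -100/433 5 -3 S
1 25/36 1/2 -43/36 -25/72 5 -2 E
2 200/193 40/53 -18320/10229 -100/193 4 -2 N
3 100/169 100/109 -27800/18421 -50/169 4 -3 W
4 200/433 200/353 -157200/152849 -100/433 5 -3 S
5 25/36 1/2 -43/36 -25/72 5 -2 E
final 4 -2 N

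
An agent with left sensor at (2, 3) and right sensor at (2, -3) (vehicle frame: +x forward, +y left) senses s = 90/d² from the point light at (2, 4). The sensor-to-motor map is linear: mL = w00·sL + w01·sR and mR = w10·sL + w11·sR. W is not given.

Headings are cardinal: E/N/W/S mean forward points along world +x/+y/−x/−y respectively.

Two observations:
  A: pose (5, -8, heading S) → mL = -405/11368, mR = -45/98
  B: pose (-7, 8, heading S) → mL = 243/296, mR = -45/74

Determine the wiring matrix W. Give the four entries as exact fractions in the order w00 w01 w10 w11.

obs A: pose=(5,-8,S) → sL=45/116, sR=45/98, mL=-405/11368, mR=-45/98
obs B: pose=(-7,8,S) → sL=9/4, sR=45/74, mL=243/296, mR=-45/74
sensor matrix S = [[45/116, 45/98], [9/4, 45/74]]; det S = -83835/105154
solve [mL_A; mL_B] = S·[w00; w01] and [mR_A; mR_B] = S·[w10; w11]:
  w00 = 1/2, w01 = -1/2, w10 = 0, w11 = -1

1/2 -1/2 0 -1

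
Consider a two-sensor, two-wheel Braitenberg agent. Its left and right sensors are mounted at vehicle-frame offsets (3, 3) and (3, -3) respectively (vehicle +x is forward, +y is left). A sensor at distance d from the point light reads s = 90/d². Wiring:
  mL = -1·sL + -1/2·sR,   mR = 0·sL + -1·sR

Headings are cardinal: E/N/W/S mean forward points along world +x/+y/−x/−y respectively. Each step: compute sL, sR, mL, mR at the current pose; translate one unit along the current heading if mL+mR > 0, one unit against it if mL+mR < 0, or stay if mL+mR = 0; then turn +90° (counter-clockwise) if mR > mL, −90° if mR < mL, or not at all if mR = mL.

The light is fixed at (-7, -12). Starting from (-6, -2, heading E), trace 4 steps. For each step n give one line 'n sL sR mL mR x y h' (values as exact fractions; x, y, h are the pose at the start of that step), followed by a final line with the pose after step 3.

0 18/37 18/13 -567/481 -18/13 -6 -2 E
1 45/29 45/29 -135/58 -45/29 -7 -2 S
2 18/41 90/73 -3159/2993 -90/73 -7 -1 E
3 45/34 9/8 -513/272 -9/8 -8 -1 S
final -8 0 E

n=0: pose=(-6,-2,E); sL=18/37, sR=18/13; mL=-567/481, mR=-18/13; mL+mR=-1233/481 → advance -1; mR−mL=-99/481 → turn -1·90°
n=1: pose=(-7,-2,S); sL=45/29, sR=45/29; mL=-135/58, mR=-45/29; mL+mR=-225/58 → advance -1; mR−mL=45/58 → turn +1·90°
n=2: pose=(-7,-1,E); sL=18/41, sR=90/73; mL=-3159/2993, mR=-90/73; mL+mR=-6849/2993 → advance -1; mR−mL=-531/2993 → turn -1·90°
n=3: pose=(-8,-1,S); sL=45/34, sR=9/8; mL=-513/272, mR=-9/8; mL+mR=-819/272 → advance -1; mR−mL=207/272 → turn +1·90°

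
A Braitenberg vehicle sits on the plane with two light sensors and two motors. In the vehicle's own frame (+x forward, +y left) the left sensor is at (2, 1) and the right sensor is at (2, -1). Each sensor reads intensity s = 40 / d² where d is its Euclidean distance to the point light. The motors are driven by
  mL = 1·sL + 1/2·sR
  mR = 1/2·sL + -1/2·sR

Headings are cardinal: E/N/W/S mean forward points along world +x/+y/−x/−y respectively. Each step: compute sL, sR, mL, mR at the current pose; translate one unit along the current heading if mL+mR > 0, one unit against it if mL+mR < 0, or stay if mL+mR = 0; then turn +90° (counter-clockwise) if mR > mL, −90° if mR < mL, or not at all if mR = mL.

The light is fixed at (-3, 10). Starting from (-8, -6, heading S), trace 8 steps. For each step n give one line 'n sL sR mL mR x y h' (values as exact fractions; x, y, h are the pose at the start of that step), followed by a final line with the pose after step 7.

n=0: pose=(-8,-6,S); sL=2/17, sR=1/9; mL=53/306, mR=1/306; mL+mR=3/17 → advance +1; mR−mL=-26/153 → turn -1·90°
n=1: pose=(-8,-7,W); sL=40/373, sR=8/61; mL=3932/22753, mR=-272/22753; mL+mR=60/373 → advance +1; mR−mL=-4204/22753 → turn -1·90°
n=2: pose=(-9,-7,N); sL=20/137, sR=4/25; mL=774/3425, mR=-24/3425; mL+mR=30/137 → advance +1; mR−mL=-798/3425 → turn -1·90°
n=3: pose=(-9,-6,E); sL=40/241, sR=8/61; mL=3404/14701, mR=256/14701; mL+mR=60/241 → advance +1; mR−mL=-3148/14701 → turn -1·90°
n=4: pose=(-8,-6,S); sL=2/17, sR=1/9; mL=53/306, mR=1/306; mL+mR=3/17 → advance +1; mR−mL=-26/153 → turn -1·90°
n=5: pose=(-8,-7,W); sL=40/373, sR=8/61; mL=3932/22753, mR=-272/22753; mL+mR=60/373 → advance +1; mR−mL=-4204/22753 → turn -1·90°
n=6: pose=(-9,-7,N); sL=20/137, sR=4/25; mL=774/3425, mR=-24/3425; mL+mR=30/137 → advance +1; mR−mL=-798/3425 → turn -1·90°
n=7: pose=(-9,-6,E); sL=40/241, sR=8/61; mL=3404/14701, mR=256/14701; mL+mR=60/241 → advance +1; mR−mL=-3148/14701 → turn -1·90°

0 2/17 1/9 53/306 1/306 -8 -6 S
1 40/373 8/61 3932/22753 -272/22753 -8 -7 W
2 20/137 4/25 774/3425 -24/3425 -9 -7 N
3 40/241 8/61 3404/14701 256/14701 -9 -6 E
4 2/17 1/9 53/306 1/306 -8 -6 S
5 40/373 8/61 3932/22753 -272/22753 -8 -7 W
6 20/137 4/25 774/3425 -24/3425 -9 -7 N
7 40/241 8/61 3404/14701 256/14701 -9 -6 E
final -8 -6 S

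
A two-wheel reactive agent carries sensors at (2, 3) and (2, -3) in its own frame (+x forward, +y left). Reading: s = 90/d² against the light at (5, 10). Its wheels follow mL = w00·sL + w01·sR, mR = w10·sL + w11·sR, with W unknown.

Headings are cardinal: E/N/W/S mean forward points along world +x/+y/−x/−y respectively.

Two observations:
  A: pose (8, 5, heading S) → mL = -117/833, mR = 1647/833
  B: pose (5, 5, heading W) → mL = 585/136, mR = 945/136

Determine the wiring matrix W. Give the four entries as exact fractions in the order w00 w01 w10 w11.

-1 1/2 1 1/2

obs A: pose=(8,5,S) → sL=18/17, sR=90/49, mL=-117/833, mR=1647/833
obs B: pose=(5,5,W) → sL=45/34, sR=45/4, mL=585/136, mR=945/136
sensor matrix S = [[18/17, 90/49], [45/34, 45/4]]; det S = 15795/1666
solve [mL_A; mL_B] = S·[w00; w01] and [mR_A; mR_B] = S·[w10; w11]:
  w00 = -1, w01 = 1/2, w10 = 1, w11 = 1/2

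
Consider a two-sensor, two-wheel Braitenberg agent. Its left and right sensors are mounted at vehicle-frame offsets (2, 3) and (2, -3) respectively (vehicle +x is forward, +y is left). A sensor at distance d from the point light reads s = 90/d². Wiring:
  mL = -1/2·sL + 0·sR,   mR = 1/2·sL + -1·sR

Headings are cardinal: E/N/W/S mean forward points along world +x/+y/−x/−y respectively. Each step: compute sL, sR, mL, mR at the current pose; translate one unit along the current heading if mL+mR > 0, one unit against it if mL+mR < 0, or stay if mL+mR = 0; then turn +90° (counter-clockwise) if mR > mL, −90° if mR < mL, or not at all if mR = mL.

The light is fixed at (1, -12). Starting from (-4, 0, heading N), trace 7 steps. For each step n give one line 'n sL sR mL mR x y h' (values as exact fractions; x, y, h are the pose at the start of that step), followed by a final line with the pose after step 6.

0 9/26 9/20 -9/52 -18/65 -4 0 N
1 18/41 90/73 -9/41 -3033/2993 -4 -1 E
2 1 5/9 -1/2 -1/18 -5 -1 S
3 90/241 90/97 -45/241 -17325/23377 -5 0 E
4 45/58 9/20 -45/116 -9/145 -6 0 S
5 90/281 18/25 -45/281 -3933/7025 -6 1 E
6 45/73 45/121 -45/146 -1125/17666 -7 1 S
final -7 2 E

n=0: pose=(-4,0,N); sL=9/26, sR=9/20; mL=-9/52, mR=-18/65; mL+mR=-9/20 → advance -1; mR−mL=-27/260 → turn -1·90°
n=1: pose=(-4,-1,E); sL=18/41, sR=90/73; mL=-9/41, mR=-3033/2993; mL+mR=-90/73 → advance -1; mR−mL=-2376/2993 → turn -1·90°
n=2: pose=(-5,-1,S); sL=1, sR=5/9; mL=-1/2, mR=-1/18; mL+mR=-5/9 → advance -1; mR−mL=4/9 → turn +1·90°
n=3: pose=(-5,0,E); sL=90/241, sR=90/97; mL=-45/241, mR=-17325/23377; mL+mR=-90/97 → advance -1; mR−mL=-12960/23377 → turn -1·90°
n=4: pose=(-6,0,S); sL=45/58, sR=9/20; mL=-45/116, mR=-9/145; mL+mR=-9/20 → advance -1; mR−mL=189/580 → turn +1·90°
n=5: pose=(-6,1,E); sL=90/281, sR=18/25; mL=-45/281, mR=-3933/7025; mL+mR=-18/25 → advance -1; mR−mL=-2808/7025 → turn -1·90°
n=6: pose=(-7,1,S); sL=45/73, sR=45/121; mL=-45/146, mR=-1125/17666; mL+mR=-45/121 → advance -1; mR−mL=2160/8833 → turn +1·90°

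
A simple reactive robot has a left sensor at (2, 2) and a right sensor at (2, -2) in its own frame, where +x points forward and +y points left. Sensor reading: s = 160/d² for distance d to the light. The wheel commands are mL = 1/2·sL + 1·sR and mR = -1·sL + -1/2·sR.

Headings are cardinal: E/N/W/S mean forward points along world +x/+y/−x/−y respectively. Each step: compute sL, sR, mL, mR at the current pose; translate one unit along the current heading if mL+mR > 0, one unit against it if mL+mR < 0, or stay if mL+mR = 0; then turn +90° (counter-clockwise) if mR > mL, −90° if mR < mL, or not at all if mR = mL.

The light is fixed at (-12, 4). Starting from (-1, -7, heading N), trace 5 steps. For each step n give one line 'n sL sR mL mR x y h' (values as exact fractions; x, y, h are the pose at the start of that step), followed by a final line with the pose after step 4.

0 80/81 16/25 2296/2025 -2648/2025 -1 -7 N
1 160/269 32/73 14448/19637 -15984/19637 -1 -8 E
2 8/17 8/13 188/221 -172/221 -2 -8 S
3 160/289 32/37 12208/10693 -10544/10693 -2 -9 W
4 16/17 80/121 2328/2057 -2616/2057 -3 -9 N
final -3 -10 E

n=0: pose=(-1,-7,N); sL=80/81, sR=16/25; mL=2296/2025, mR=-2648/2025; mL+mR=-352/2025 → advance -1; mR−mL=-1648/675 → turn -1·90°
n=1: pose=(-1,-8,E); sL=160/269, sR=32/73; mL=14448/19637, mR=-15984/19637; mL+mR=-1536/19637 → advance -1; mR−mL=-30432/19637 → turn -1·90°
n=2: pose=(-2,-8,S); sL=8/17, sR=8/13; mL=188/221, mR=-172/221; mL+mR=16/221 → advance +1; mR−mL=-360/221 → turn -1·90°
n=3: pose=(-2,-9,W); sL=160/289, sR=32/37; mL=12208/10693, mR=-10544/10693; mL+mR=1664/10693 → advance +1; mR−mL=-22752/10693 → turn -1·90°
n=4: pose=(-3,-9,N); sL=16/17, sR=80/121; mL=2328/2057, mR=-2616/2057; mL+mR=-288/2057 → advance -1; mR−mL=-4944/2057 → turn -1·90°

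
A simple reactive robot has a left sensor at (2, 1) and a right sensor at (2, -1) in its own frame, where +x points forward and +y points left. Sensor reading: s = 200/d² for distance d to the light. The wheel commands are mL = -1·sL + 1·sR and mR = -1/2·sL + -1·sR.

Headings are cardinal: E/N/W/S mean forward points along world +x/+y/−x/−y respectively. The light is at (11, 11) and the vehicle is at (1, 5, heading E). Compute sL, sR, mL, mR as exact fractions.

left sensor world pos  = (3, 6); dL² = 89
right sensor world pos = (3, 4); dR² = 113
sL = 200/89 = 200/89
sR = 200/113 = 200/113
mL = -1·sL + 1·sR = -4800/10057
mR = -1/2·sL + -1·sR = -29100/10057

200/89 200/113 -4800/10057 -29100/10057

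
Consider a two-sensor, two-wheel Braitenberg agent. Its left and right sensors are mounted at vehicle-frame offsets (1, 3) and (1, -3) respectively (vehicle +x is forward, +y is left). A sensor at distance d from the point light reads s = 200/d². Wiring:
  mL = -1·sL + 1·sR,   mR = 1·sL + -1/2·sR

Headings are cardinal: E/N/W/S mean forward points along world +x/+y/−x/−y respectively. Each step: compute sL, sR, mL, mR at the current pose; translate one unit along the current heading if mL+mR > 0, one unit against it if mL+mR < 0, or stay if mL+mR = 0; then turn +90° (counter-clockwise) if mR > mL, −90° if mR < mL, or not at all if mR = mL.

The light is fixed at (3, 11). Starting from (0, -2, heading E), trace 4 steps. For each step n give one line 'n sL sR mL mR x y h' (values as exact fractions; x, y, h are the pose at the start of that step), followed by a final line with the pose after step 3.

0 25/13 10/13 -15/13 20/13 0 -2 E
1 200/169 40/29 960/4901 2420/4901 1 -2 N
2 100/117 20/9 160/117 -10/39 1 -1 W
3 200/157 200/121 7200/18997 8500/18997 0 -1 N
final 0 0 W

n=0: pose=(0,-2,E); sL=25/13, sR=10/13; mL=-15/13, mR=20/13; mL+mR=5/13 → advance +1; mR−mL=35/13 → turn +1·90°
n=1: pose=(1,-2,N); sL=200/169, sR=40/29; mL=960/4901, mR=2420/4901; mL+mR=20/29 → advance +1; mR−mL=1460/4901 → turn +1·90°
n=2: pose=(1,-1,W); sL=100/117, sR=20/9; mL=160/117, mR=-10/39; mL+mR=10/9 → advance +1; mR−mL=-190/117 → turn -1·90°
n=3: pose=(0,-1,N); sL=200/157, sR=200/121; mL=7200/18997, mR=8500/18997; mL+mR=100/121 → advance +1; mR−mL=1300/18997 → turn +1·90°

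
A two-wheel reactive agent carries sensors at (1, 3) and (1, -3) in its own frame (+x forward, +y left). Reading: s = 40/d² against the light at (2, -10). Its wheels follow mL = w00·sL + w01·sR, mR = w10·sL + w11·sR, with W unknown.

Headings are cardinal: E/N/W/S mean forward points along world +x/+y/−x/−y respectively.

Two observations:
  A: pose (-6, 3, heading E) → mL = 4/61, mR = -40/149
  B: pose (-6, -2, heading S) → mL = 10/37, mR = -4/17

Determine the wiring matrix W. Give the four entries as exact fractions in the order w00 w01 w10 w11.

obs A: pose=(-6,3,E) → sL=8/61, sR=40/149, mL=4/61, mR=-40/149
obs B: pose=(-6,-2,S) → sL=20/37, sR=4/17, mL=10/37, mR=-4/17
sensor matrix S = [[8/61, 40/149], [20/37, 4/17]]; det S = -653184/5716981
solve [mL_A; mL_B] = S·[w00; w01] and [mR_A; mR_B] = S·[w10; w11]:
  w00 = 1/2, w01 = 0, w10 = 0, w11 = -1

1/2 0 0 -1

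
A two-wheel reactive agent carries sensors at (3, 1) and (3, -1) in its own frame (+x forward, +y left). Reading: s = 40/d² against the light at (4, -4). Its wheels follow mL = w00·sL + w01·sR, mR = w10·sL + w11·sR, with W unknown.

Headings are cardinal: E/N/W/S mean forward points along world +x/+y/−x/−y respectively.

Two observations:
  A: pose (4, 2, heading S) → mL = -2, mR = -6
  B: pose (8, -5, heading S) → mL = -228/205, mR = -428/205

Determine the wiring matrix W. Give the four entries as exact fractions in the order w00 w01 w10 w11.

1/2 -1 -1/2 -1

obs A: pose=(4,2,S) → sL=4, sR=4, mL=-2, mR=-6
obs B: pose=(8,-5,S) → sL=40/41, sR=8/5, mL=-228/205, mR=-428/205
sensor matrix S = [[4, 4], [40/41, 8/5]]; det S = 512/205
solve [mL_A; mL_B] = S·[w00; w01] and [mR_A; mR_B] = S·[w10; w11]:
  w00 = 1/2, w01 = -1, w10 = -1/2, w11 = -1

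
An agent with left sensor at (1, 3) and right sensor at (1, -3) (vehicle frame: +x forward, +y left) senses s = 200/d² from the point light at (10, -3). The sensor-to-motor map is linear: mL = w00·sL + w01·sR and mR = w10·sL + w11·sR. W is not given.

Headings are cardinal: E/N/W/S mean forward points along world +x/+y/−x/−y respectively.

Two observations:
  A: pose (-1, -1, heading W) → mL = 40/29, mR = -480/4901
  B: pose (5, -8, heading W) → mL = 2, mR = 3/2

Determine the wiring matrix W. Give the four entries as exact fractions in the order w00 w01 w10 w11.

obs A: pose=(-1,-1,W) → sL=40/29, sR=200/169, mL=40/29, mR=-480/4901
obs B: pose=(5,-8,W) → sL=2, sR=5, mL=2, mR=3/2
sensor matrix S = [[40/29, 200/169], [2, 5]]; det S = 22200/4901
solve [mL_A; mL_B] = S·[w00; w01] and [mR_A; mR_B] = S·[w10; w11]:
  w00 = 1, w01 = 0, w10 = -1/2, w11 = 1/2

1 0 -1/2 1/2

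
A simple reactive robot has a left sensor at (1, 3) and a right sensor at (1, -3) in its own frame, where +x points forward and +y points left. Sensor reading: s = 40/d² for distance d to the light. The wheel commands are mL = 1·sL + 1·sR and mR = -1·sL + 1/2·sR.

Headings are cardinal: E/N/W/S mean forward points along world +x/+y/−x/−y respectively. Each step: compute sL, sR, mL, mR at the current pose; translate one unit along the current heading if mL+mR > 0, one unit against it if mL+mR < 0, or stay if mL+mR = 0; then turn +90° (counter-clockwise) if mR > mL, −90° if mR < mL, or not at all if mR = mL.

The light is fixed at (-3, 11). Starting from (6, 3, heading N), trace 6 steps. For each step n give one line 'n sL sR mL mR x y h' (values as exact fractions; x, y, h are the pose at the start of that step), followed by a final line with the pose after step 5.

n=0: pose=(6,3,N); sL=8/17, sR=40/193; mL=2224/3281, mR=-1204/3281; mL+mR=60/193 → advance +1; mR−mL=-3428/3281 → turn -1·90°
n=1: pose=(6,4,E); sL=10/29, sR=1/5; mL=79/145, mR=-71/290; mL+mR=3/10 → advance +1; mR−mL=-229/290 → turn -1·90°
n=2: pose=(7,4,S); sL=40/233, sR=40/113; mL=13840/26329, mR=140/26329; mL+mR=60/113 → advance +1; mR−mL=-13700/26329 → turn -1·90°
n=3: pose=(7,3,W); sL=20/101, sR=20/53; mL=3080/5353, mR=-50/5353; mL+mR=30/53 → advance +1; mR−mL=-3130/5353 → turn -1·90°
n=4: pose=(6,3,N); sL=8/17, sR=40/193; mL=2224/3281, mR=-1204/3281; mL+mR=60/193 → advance +1; mR−mL=-3428/3281 → turn -1·90°
n=5: pose=(6,4,E); sL=10/29, sR=1/5; mL=79/145, mR=-71/290; mL+mR=3/10 → advance +1; mR−mL=-229/290 → turn -1·90°

0 8/17 40/193 2224/3281 -1204/3281 6 3 N
1 10/29 1/5 79/145 -71/290 6 4 E
2 40/233 40/113 13840/26329 140/26329 7 4 S
3 20/101 20/53 3080/5353 -50/5353 7 3 W
4 8/17 40/193 2224/3281 -1204/3281 6 3 N
5 10/29 1/5 79/145 -71/290 6 4 E
final 7 4 S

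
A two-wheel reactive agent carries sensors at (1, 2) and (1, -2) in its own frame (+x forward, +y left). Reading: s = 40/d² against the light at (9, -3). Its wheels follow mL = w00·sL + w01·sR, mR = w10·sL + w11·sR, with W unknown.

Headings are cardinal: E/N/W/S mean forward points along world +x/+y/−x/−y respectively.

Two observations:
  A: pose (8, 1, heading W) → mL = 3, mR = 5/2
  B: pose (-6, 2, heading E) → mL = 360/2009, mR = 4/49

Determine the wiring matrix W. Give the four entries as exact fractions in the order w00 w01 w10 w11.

1/2 1/2 1/2 0

obs A: pose=(8,1,W) → sL=5, sR=1, mL=3, mR=5/2
obs B: pose=(-6,2,E) → sL=8/49, sR=8/41, mL=360/2009, mR=4/49
sensor matrix S = [[5, 1], [8/49, 8/41]]; det S = 1632/2009
solve [mL_A; mL_B] = S·[w00; w01] and [mR_A; mR_B] = S·[w10; w11]:
  w00 = 1/2, w01 = 1/2, w10 = 1/2, w11 = 0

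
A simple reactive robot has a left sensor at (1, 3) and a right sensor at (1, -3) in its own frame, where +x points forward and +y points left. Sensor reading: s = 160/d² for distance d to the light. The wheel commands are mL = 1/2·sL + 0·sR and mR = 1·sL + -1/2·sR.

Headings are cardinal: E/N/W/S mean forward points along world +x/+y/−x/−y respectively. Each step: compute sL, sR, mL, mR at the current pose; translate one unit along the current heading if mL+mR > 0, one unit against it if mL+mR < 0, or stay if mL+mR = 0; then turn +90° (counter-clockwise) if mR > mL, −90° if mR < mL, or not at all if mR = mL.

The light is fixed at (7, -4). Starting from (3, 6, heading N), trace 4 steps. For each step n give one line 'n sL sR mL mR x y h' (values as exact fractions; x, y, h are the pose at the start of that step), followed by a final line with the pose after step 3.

n=0: pose=(3,6,N); sL=16/17, sR=80/61; mL=8/17, mR=296/1037; mL+mR=784/1037 → advance +1; mR−mL=-192/1037 → turn -1·90°
n=1: pose=(3,7,E); sL=32/41, sR=160/73; mL=16/41, mR=-944/2993; mL+mR=224/2993 → advance +1; mR−mL=-2112/2993 → turn -1·90°
n=2: pose=(4,7,S); sL=8/5, sR=20/17; mL=4/5, mR=86/85; mL+mR=154/85 → advance +1; mR−mL=18/85 → turn +1·90°
n=3: pose=(4,6,E); sL=160/173, sR=160/53; mL=80/173, mR=-5360/9169; mL+mR=-1120/9169 → advance -1; mR−mL=-9600/9169 → turn -1·90°

0 16/17 80/61 8/17 296/1037 3 6 N
1 32/41 160/73 16/41 -944/2993 3 7 E
2 8/5 20/17 4/5 86/85 4 7 S
3 160/173 160/53 80/173 -5360/9169 4 6 E
final 3 6 S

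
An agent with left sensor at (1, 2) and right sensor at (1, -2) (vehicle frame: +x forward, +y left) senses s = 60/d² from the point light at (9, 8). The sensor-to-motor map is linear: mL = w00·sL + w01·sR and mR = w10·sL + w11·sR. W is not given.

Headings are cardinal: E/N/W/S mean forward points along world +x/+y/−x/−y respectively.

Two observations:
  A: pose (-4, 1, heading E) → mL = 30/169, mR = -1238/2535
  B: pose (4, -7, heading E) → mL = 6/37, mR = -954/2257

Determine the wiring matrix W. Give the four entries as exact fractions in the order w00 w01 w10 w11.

obs A: pose=(-4,1,E) → sL=60/169, sR=4/15, mL=30/169, mR=-1238/2535
obs B: pose=(4,-7,E) → sL=12/37, sR=12/61, mL=6/37, mR=-954/2257
sensor matrix S = [[60/169, 4/15], [12/37, 12/61]]; det S = -31744/1907165
solve [mL_A; mL_B] = S·[w00; w01] and [mR_A; mR_B] = S·[w10; w11]:
  w00 = 1/2, w01 = 0, w10 = -1, w11 = -1/2

1/2 0 -1 -1/2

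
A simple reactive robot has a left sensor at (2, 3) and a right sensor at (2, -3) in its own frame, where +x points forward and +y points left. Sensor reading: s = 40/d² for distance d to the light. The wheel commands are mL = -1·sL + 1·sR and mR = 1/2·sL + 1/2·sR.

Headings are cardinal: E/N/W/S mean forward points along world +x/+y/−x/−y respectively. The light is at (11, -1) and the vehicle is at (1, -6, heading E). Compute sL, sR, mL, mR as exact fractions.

10/17 5/16 -75/272 245/544

left sensor world pos  = (3, -3); dL² = 68
right sensor world pos = (3, -9); dR² = 128
sL = 40/68 = 10/17
sR = 40/128 = 5/16
mL = -1·sL + 1·sR = -75/272
mR = 1/2·sL + 1/2·sR = 245/544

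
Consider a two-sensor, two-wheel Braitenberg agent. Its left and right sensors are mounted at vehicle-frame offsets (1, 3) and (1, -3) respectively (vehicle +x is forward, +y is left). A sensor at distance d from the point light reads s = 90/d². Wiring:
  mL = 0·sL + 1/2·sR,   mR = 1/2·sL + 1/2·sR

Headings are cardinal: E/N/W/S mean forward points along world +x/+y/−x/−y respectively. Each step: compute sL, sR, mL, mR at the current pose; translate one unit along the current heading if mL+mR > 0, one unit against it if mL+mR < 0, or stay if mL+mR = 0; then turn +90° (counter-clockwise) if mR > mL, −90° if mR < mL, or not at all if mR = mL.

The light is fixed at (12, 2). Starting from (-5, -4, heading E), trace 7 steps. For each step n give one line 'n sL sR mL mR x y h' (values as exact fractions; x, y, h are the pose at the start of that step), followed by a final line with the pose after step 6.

0 18/53 90/337 45/337 5418/17861 -5 -4 E
1 45/193 45/97 45/194 6525/18721 -4 -4 N
2 90/353 90/293 45/293 29070/103429 -4 -3 W
3 45/116 45/218 45/436 7515/25288 -5 -3 S
4 18/53 90/337 45/337 5418/17861 -5 -4 E
5 45/193 45/97 45/194 6525/18721 -4 -4 N
6 90/353 90/293 45/293 29070/103429 -4 -3 W
final -5 -3 S

n=0: pose=(-5,-4,E); sL=18/53, sR=90/337; mL=45/337, mR=5418/17861; mL+mR=7803/17861 → advance +1; mR−mL=9/53 → turn +1·90°
n=1: pose=(-4,-4,N); sL=45/193, sR=45/97; mL=45/194, mR=6525/18721; mL+mR=21735/37442 → advance +1; mR−mL=45/386 → turn +1·90°
n=2: pose=(-4,-3,W); sL=90/353, sR=90/293; mL=45/293, mR=29070/103429; mL+mR=44955/103429 → advance +1; mR−mL=45/353 → turn +1·90°
n=3: pose=(-5,-3,S); sL=45/116, sR=45/218; mL=45/436, mR=7515/25288; mL+mR=10125/25288 → advance +1; mR−mL=45/232 → turn +1·90°
n=4: pose=(-5,-4,E); sL=18/53, sR=90/337; mL=45/337, mR=5418/17861; mL+mR=7803/17861 → advance +1; mR−mL=9/53 → turn +1·90°
n=5: pose=(-4,-4,N); sL=45/193, sR=45/97; mL=45/194, mR=6525/18721; mL+mR=21735/37442 → advance +1; mR−mL=45/386 → turn +1·90°
n=6: pose=(-4,-3,W); sL=90/353, sR=90/293; mL=45/293, mR=29070/103429; mL+mR=44955/103429 → advance +1; mR−mL=45/353 → turn +1·90°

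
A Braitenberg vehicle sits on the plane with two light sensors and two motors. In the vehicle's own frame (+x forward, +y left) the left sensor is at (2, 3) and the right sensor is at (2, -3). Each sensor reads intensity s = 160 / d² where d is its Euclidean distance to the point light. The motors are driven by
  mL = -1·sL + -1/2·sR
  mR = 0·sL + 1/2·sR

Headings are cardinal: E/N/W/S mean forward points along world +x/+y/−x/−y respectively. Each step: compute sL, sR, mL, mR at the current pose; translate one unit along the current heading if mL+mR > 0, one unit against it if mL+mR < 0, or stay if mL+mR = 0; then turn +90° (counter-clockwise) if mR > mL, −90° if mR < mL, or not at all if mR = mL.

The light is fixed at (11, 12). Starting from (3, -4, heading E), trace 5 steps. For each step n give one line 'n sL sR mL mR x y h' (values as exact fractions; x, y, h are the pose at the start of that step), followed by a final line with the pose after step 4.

n=0: pose=(3,-4,E); sL=32/41, sR=160/397; mL=-15984/16277, mR=80/397; mL+mR=-32/41 → advance -1; mR−mL=19264/16277 → turn +1·90°
n=1: pose=(2,-4,N); sL=8/17, sR=20/29; mL=-402/493, mR=10/29; mL+mR=-8/17 → advance -1; mR−mL=572/493 → turn +1·90°
n=2: pose=(2,-5,W); sL=160/521, sR=160/317; mL=-92400/165157, mR=80/317; mL+mR=-160/521 → advance -1; mR−mL=134080/165157 → turn +1·90°
n=3: pose=(3,-5,S); sL=80/193, sR=80/241; mL=-27000/46513, mR=40/241; mL+mR=-80/193 → advance -1; mR−mL=34720/46513 → turn +1·90°
n=4: pose=(3,-4,E); sL=32/41, sR=160/397; mL=-15984/16277, mR=80/397; mL+mR=-32/41 → advance -1; mR−mL=19264/16277 → turn +1·90°

0 32/41 160/397 -15984/16277 80/397 3 -4 E
1 8/17 20/29 -402/493 10/29 2 -4 N
2 160/521 160/317 -92400/165157 80/317 2 -5 W
3 80/193 80/241 -27000/46513 40/241 3 -5 S
4 32/41 160/397 -15984/16277 80/397 3 -4 E
final 2 -4 N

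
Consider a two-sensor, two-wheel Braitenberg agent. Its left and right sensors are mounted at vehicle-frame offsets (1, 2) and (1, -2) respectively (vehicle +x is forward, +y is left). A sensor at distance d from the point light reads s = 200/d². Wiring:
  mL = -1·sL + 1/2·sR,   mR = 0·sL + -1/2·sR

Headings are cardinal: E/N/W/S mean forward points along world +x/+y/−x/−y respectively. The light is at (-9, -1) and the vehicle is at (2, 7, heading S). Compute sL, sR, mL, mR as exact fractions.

left sensor world pos  = (4, 6); dL² = 218
right sensor world pos = (0, 6); dR² = 130
sL = 200/218 = 100/109
sR = 200/130 = 20/13
mL = -1·sL + 1/2·sR = -210/1417
mR = 0·sL + -1/2·sR = -10/13

100/109 20/13 -210/1417 -10/13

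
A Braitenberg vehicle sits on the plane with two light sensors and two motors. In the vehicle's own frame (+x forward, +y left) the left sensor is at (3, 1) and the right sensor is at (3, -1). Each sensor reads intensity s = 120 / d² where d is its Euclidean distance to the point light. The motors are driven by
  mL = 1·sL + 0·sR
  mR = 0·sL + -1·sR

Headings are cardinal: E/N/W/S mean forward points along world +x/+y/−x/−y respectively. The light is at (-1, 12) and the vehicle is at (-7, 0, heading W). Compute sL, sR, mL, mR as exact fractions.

12/25 60/101 12/25 -60/101

left sensor world pos  = (-10, -1); dL² = 250
right sensor world pos = (-10, 1); dR² = 202
sL = 120/250 = 12/25
sR = 120/202 = 60/101
mL = 1·sL + 0·sR = 12/25
mR = 0·sL + -1·sR = -60/101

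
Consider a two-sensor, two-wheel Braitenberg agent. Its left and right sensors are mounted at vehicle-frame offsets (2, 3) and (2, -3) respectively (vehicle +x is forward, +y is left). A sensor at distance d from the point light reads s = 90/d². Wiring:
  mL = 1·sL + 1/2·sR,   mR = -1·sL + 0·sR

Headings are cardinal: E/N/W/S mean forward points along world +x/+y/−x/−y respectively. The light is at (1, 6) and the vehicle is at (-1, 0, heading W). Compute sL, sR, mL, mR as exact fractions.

90/97 18/5 1323/485 -90/97

left sensor world pos  = (-3, -3); dL² = 97
right sensor world pos = (-3, 3); dR² = 25
sL = 90/97 = 90/97
sR = 90/25 = 18/5
mL = 1·sL + 1/2·sR = 1323/485
mR = -1·sL + 0·sR = -90/97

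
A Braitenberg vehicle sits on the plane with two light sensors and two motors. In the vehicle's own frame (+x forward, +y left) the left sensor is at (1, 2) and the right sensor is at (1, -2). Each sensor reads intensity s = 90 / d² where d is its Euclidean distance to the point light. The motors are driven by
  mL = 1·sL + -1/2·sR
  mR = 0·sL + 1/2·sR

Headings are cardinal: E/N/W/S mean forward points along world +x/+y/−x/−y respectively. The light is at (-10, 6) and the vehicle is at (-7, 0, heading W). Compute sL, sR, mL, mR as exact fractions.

45/34 9/2 -63/68 9/4

left sensor world pos  = (-8, -2); dL² = 68
right sensor world pos = (-8, 2); dR² = 20
sL = 90/68 = 45/34
sR = 90/20 = 9/2
mL = 1·sL + -1/2·sR = -63/68
mR = 0·sL + 1/2·sR = 9/4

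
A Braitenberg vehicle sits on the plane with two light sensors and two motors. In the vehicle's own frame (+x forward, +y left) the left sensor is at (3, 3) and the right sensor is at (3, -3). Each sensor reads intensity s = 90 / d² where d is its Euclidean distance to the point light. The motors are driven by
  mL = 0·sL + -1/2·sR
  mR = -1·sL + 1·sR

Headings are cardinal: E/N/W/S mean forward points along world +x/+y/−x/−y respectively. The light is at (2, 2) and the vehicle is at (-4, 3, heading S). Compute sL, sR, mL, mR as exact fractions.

left sensor world pos  = (-1, 0); dL² = 13
right sensor world pos = (-7, 0); dR² = 85
sL = 90/13 = 90/13
sR = 90/85 = 18/17
mL = 0·sL + -1/2·sR = -9/17
mR = -1·sL + 1·sR = -1296/221

90/13 18/17 -9/17 -1296/221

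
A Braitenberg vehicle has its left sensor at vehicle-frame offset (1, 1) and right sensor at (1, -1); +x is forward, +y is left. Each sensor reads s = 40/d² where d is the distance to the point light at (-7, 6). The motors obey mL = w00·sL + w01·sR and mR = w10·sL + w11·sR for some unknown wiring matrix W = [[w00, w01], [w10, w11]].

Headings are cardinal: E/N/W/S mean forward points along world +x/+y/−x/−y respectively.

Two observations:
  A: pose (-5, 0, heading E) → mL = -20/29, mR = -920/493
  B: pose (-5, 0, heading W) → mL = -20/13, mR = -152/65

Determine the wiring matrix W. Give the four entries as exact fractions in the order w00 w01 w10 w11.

obs A: pose=(-5,0,E) → sL=20/17, sR=20/29, mL=-20/29, mR=-920/493
obs B: pose=(-5,0,W) → sL=4/5, sR=20/13, mL=-20/13, mR=-152/65
sensor matrix S = [[20/17, 20/29], [4/5, 20/13]]; det S = 8064/6409
solve [mL_A; mL_B] = S·[w00; w01] and [mR_A; mR_B] = S·[w10; w11]:
  w00 = 0, w01 = -1, w10 = -1, w11 = -1

0 -1 -1 -1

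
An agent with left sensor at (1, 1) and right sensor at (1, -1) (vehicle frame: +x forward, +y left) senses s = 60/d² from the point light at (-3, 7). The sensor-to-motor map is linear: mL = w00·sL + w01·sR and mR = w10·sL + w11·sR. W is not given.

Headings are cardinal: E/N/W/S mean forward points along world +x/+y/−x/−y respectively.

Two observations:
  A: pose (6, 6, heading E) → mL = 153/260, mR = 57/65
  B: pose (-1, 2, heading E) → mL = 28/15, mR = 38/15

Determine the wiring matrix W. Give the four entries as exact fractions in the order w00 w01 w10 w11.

1/2 1/2 1/2 1

obs A: pose=(6,6,E) → sL=3/5, sR=15/26, mL=153/260, mR=57/65
obs B: pose=(-1,2,E) → sL=12/5, sR=4/3, mL=28/15, mR=38/15
sensor matrix S = [[3/5, 15/26], [12/5, 4/3]]; det S = -38/65
solve [mL_A; mL_B] = S·[w00; w01] and [mR_A; mR_B] = S·[w10; w11]:
  w00 = 1/2, w01 = 1/2, w10 = 1/2, w11 = 1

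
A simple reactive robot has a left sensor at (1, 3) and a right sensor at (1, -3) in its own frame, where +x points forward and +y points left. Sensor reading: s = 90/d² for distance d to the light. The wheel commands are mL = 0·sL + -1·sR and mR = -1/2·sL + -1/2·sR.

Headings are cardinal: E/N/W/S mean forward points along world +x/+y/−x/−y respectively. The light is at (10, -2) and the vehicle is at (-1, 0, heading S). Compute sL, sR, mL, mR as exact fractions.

18/13 90/197 -90/197 -2358/2561

left sensor world pos  = (2, -1); dL² = 65
right sensor world pos = (-4, -1); dR² = 197
sL = 90/65 = 18/13
sR = 90/197 = 90/197
mL = 0·sL + -1·sR = -90/197
mR = -1/2·sL + -1/2·sR = -2358/2561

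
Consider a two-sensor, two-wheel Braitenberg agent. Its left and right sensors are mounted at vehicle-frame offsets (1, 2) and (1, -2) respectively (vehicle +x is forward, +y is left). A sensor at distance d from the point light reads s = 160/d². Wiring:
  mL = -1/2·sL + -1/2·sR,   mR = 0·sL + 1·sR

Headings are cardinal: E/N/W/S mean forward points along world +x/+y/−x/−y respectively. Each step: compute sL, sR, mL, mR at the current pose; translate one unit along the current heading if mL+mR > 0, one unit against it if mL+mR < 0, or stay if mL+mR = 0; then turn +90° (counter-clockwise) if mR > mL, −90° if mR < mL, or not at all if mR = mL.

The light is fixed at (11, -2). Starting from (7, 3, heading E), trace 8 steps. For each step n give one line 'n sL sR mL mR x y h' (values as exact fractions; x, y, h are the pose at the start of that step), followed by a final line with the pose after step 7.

0 80/29 80/9 -1520/261 80/9 7 3 E
1 160/61 160/37 -7840/2257 160/37 8 3 N
2 5 2 -7/2 2 8 4 W
3 32/5 160/41 -1056/205 160/41 9 4 S
4 80/41 80/13 -2160/533 80/13 9 5 E
5 160/73 32/13 -2208/949 32/13 10 5 N
6 4 20/13 -36/13 20/13 10 6 W
7 160/53 160/53 -160/53 160/53 11 6 S
final 11 6 E

n=0: pose=(7,3,E); sL=80/29, sR=80/9; mL=-1520/261, mR=80/9; mL+mR=800/261 → advance +1; mR−mL=1280/87 → turn +1·90°
n=1: pose=(8,3,N); sL=160/61, sR=160/37; mL=-7840/2257, mR=160/37; mL+mR=1920/2257 → advance +1; mR−mL=17600/2257 → turn +1·90°
n=2: pose=(8,4,W); sL=5, sR=2; mL=-7/2, mR=2; mL+mR=-3/2 → advance -1; mR−mL=11/2 → turn +1·90°
n=3: pose=(9,4,S); sL=32/5, sR=160/41; mL=-1056/205, mR=160/41; mL+mR=-256/205 → advance -1; mR−mL=1856/205 → turn +1·90°
n=4: pose=(9,5,E); sL=80/41, sR=80/13; mL=-2160/533, mR=80/13; mL+mR=1120/533 → advance +1; mR−mL=5440/533 → turn +1·90°
n=5: pose=(10,5,N); sL=160/73, sR=32/13; mL=-2208/949, mR=32/13; mL+mR=128/949 → advance +1; mR−mL=4544/949 → turn +1·90°
n=6: pose=(10,6,W); sL=4, sR=20/13; mL=-36/13, mR=20/13; mL+mR=-16/13 → advance -1; mR−mL=56/13 → turn +1·90°
n=7: pose=(11,6,S); sL=160/53, sR=160/53; mL=-160/53, mR=160/53; mL+mR=0 → advance +0; mR−mL=320/53 → turn +1·90°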